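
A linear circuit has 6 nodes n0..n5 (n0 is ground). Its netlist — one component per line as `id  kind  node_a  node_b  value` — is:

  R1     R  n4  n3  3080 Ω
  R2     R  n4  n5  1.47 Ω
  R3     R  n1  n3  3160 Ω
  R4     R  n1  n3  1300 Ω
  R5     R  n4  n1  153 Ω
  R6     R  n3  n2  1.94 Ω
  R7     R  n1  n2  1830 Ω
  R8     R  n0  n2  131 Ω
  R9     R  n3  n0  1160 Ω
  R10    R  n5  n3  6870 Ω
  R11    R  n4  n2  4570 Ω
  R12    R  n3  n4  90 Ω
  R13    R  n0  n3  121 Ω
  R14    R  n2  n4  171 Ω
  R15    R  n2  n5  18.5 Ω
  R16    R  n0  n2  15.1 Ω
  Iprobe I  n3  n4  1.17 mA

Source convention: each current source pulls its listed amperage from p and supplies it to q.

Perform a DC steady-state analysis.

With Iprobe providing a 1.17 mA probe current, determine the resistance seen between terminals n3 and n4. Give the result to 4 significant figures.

Apply KCL at each of the 5 non-ground nodes and solve the resulting linear system.
Node n1: branches {R3, R4, R5, R7} → V_1 = 0.01327
Node n2: branches {R6, R7, R8, R11, R14, R15, R16} → V_2 = 0.0001976
Node n3: branches {R1, R3, R4, R6, R9, R10, R12, R13, Iprobe} → V_3 = -0.001599
Node n4: branches {R1, R2, R5, R11, R12, R14, Iprobe} → V_4 = 0.01683
Node n5: branches {R2, R10, R15} → V_5 = 0.01560

R_eq = 15.75 Ω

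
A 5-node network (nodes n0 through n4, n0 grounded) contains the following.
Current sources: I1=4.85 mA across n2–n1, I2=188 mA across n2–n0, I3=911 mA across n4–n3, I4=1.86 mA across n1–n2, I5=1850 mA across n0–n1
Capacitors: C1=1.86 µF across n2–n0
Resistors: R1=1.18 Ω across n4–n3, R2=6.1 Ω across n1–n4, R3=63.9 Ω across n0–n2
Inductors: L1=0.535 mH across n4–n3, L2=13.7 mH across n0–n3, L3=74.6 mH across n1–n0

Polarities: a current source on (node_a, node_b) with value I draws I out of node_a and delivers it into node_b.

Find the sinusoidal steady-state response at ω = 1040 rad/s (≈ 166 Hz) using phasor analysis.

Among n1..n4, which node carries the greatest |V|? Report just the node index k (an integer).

MNA unknowns: 4 node voltages V₁..V_4
I1: z[2]−=0.00485, z[1]+=0.00485
C1: Y=0.000+0.001934j on G[2,0]
R1: Y=0.8475+0.000j on G[4,3]
R2: Y=0.1639+0.000j on G[1,4]
L1: Y=0.000-1.797j on G[4,3]
I2: z[2]−=0.188, z[0]+=0.188
L2: Y=0.000-0.07019j on G[0,3]
I3: z[4]−=0.911, z[3]+=0.911
I4: z[1]−=0.00186, z[2]+=0.00186
R3: Y=0.01565+0.000j on G[0,2]
L3: Y=0.000-0.01289j on G[1,0]
I5: z[0]−=1.85, z[1]+=1.85
solve → V1=8.091+23.11j, V2=-12.02+1.486j, V3=-1.486+22.16j, V4=-1.395+22.47j

1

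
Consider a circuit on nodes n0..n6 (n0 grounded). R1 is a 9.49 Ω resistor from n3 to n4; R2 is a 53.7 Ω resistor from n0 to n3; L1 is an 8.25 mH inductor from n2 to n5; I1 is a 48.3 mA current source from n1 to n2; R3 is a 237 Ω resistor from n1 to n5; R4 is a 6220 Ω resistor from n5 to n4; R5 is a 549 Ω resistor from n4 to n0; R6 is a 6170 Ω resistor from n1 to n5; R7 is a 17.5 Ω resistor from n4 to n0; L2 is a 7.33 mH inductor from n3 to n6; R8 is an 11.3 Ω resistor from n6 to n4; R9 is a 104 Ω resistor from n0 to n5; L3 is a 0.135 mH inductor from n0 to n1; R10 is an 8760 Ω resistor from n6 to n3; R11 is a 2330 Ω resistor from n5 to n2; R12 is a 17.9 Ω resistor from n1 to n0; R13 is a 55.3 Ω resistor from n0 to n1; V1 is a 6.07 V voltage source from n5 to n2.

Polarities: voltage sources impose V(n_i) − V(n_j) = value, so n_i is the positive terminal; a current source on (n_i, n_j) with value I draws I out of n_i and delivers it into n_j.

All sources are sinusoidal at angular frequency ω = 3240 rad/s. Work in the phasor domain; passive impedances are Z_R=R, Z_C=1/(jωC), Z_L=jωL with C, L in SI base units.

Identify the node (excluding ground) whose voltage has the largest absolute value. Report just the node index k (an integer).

Apply KCL at each of the 6 non-ground nodes and solve the resulting linear system.
Node n1: branches {I1, R3, R6, L3, R12, R13} → V_1 = -0.0004906-0.01457j
Node n2: branches {L1, I1, R11, V1} → V_2 = -2.658-0.004509j
Node n3: branches {R1, R2, L2, R10} → V_3 = 0.006363-0.0001826j
Node n4: branches {R1, R4, R5, R7, R8} → V_4 = 0.007272+4.525e-05j
Node n5: branches {L1, R3, R4, R6, R9, R11, V1} → V_5 = 3.412-0.004509j
Node n6: branches {L2, R8, R10} → V_6 = 0.007016+0.0003550j
Source currents: i(V1)=-0.05091+0.2271j

5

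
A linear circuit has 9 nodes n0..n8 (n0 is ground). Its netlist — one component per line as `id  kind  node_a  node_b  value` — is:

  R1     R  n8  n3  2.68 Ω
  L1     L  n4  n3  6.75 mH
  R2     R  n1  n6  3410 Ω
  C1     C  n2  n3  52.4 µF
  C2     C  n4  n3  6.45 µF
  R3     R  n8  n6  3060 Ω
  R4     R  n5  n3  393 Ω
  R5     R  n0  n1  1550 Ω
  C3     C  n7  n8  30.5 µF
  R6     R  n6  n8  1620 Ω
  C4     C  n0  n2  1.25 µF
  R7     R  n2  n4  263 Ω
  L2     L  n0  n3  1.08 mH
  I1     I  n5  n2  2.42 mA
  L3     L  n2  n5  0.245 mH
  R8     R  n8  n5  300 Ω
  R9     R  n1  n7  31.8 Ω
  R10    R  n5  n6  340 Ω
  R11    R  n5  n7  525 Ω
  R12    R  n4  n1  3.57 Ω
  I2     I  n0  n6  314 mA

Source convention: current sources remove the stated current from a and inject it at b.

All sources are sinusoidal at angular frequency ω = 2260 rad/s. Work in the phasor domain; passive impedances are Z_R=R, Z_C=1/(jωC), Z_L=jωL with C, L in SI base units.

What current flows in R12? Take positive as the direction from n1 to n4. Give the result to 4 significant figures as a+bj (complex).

0.01715-0.01178j A

Apply KCL at each of the 8 non-ground nodes and solve the resulting linear system.
Node n1: branches {R2, R5, R9, R12} → V_1 = 0.4570+1.038j
Node n2: branches {C1, C4, R7, I1, L3} → V_2 = 0.1936-1.088j
Node n3: branches {R1, L1, C1, C2, R4, L2} → V_3 = 0.002969+0.7582j
Node n4: branches {L1, C2, R7, R12} → V_4 = 0.3958+1.080j
Node n5: branches {R4, I1, L3, R8, R10, R11} → V_5 = 0.1853-0.9670j
Node n6: branches {R2, R3, R6, R10, I2} → V_6 = 75.36-0.4361j
Node n7: branches {C3, R9, R11} → V_7 = 0.3133+0.6979j
Node n8: branches {R1, R3, C3, R6, R8} → V_8 = 0.2044+0.7599j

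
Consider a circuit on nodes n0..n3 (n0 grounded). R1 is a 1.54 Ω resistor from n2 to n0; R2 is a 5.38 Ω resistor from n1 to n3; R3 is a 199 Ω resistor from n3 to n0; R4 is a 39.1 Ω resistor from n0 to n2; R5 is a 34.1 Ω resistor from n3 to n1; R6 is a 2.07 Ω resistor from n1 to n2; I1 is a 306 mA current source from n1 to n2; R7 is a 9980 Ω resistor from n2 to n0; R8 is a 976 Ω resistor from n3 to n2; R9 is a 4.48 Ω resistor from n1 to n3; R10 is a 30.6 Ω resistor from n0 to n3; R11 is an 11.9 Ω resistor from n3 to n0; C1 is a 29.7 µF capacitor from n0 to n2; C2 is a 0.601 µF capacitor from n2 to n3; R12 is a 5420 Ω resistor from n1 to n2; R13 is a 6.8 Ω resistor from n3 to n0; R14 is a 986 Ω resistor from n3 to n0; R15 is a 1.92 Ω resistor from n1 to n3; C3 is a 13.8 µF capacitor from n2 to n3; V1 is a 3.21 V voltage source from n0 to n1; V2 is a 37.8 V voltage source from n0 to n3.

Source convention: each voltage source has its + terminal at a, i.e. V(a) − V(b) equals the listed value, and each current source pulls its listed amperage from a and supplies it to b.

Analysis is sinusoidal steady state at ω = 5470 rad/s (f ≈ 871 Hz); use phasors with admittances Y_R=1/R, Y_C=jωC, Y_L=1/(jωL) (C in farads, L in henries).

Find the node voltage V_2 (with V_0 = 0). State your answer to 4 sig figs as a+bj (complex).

-1.574-2.241j V

MNA unknowns: 3 node voltages V₁..V_3 plus 2 source currents (V1, V2)
R1: Y=0.6494+0.000j on G[2,0]
R2: Y=0.1859+0.000j on G[1,3]
R3: Y=0.005025+0.000j on G[3,0]
R4: Y=0.02558+0.000j on G[0,2]
R5: Y=0.02933+0.000j on G[3,1]
R6: Y=0.4831+0.000j on G[1,2]
I1: z[1]−=0.306, z[2]+=0.306
R7: Y=0.0001002+0.000j on G[2,0]
R8: Y=0.001025+0.000j on G[3,2]
R9: Y=0.2232+0.000j on G[1,3]
R10: Y=0.03268+0.000j on G[0,3]
R11: Y=0.08403+0.000j on G[3,0]
C1: Y=0.000+0.1625j on G[0,2]
C2: Y=0.000+0.003287j on G[2,3]
R12: Y=0.0001845+0.000j on G[1,2]
R13: Y=0.1471+0.000j on G[3,0]
R14: Y=0.001014+0.000j on G[3,0]
R15: Y=0.5208+0.000j on G[1,3]
C3: Y=0.000+0.07549j on G[2,3]
V1: row V0−V1=3.21, i_V1 at 0,1
V2: row V0−V3=37.8, i_V2 at 0,3
solve → V1=-3.210+0.000j, V2=-1.574-2.241j, V3=-37.80+0.000j
aux → i_V1=32.70+1.083j, i_V2=-43.59-2.851j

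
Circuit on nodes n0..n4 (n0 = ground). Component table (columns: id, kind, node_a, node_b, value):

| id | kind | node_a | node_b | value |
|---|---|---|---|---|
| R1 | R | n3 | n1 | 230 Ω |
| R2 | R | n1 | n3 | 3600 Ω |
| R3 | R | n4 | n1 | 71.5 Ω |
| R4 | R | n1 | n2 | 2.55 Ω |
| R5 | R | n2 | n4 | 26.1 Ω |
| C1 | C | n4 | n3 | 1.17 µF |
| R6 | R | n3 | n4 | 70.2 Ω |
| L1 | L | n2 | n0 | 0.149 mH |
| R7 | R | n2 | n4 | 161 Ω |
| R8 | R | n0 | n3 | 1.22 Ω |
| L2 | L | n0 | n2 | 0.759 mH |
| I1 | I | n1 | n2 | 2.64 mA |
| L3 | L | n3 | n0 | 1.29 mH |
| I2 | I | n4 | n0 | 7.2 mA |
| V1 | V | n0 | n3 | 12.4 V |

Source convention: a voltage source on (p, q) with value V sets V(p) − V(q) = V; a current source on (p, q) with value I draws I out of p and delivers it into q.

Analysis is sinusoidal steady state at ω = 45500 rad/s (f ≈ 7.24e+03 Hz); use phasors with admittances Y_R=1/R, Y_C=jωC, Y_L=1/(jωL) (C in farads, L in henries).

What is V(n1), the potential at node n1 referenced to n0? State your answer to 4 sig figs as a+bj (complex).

0.7422-2.954j V

Element admittances at ω=45500 rad/s:
  Y(R1) = 0.004348+0.000j S between n3,n1
  Y(R2) = 0.0002778+0.000j S between n1,n3
  Y(R3) = 0.01399+0.000j S between n4,n1
  Y(R4) = 0.3922+0.000j S between n1,n2
  Y(R5) = 0.03831+0.000j S between n2,n4
  Y(C1) = 0.000+0.05323j S between n4,n3
  Y(R6) = 0.01425+0.000j S between n3,n4
  Y(L1) = 0.000-0.1475j S between n2,n0
  Y(R7) = 0.006211+0.000j S between n2,n4
  Y(R8) = 0.8197+0.000j S between n0,n3
  Y(L2) = 0.000-0.02896j S between n0,n2
  I1: injects 0.00264 A into n2 (from n1)
  Y(L3) = 0.000-0.01704j S between n3,n0
  I2: injects 0.0072 A into n0 (from n4)
  V1: constraint V(n0)−V(n3) = 12.4
Assemble and solve the 5×5 MNA system:
  V(n1)=0.7422-2.954j  V(n2)=1.163-2.858j  V(n3)=-12.40+0.000j  V(n4)=-6.517-6.621j
  i(V1)=-10.66+0.006063j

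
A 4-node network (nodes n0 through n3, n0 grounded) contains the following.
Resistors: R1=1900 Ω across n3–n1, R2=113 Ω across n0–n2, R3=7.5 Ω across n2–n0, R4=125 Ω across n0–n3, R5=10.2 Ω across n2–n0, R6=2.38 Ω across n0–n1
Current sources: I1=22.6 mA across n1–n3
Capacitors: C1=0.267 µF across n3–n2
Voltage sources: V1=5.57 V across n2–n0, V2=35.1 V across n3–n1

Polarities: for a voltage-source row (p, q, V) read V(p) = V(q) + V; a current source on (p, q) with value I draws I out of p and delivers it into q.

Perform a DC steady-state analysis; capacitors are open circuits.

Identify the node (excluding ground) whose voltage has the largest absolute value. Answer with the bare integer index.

3

MNA unknowns: 3 node voltages V₁..V_3 plus 2 source currents (V1, V2)
R1: Y=0.0005263 on G[3,1]
I1: z[1]−=0.0226, z[3]+=0.0226
R2: Y=0.008850 on G[0,2]
C1: Y=0.000 on G[3,2]
R3: Y=0.1333 on G[2,0]
R4: Y=0.008000 on G[0,3]
R5: Y=0.09804 on G[2,0]
R6: Y=0.4202 on G[0,1]
V1: row V2−V0=5.57, i_V1 at 2,0
V2: row V3−V1=35.1, i_V2 at 3,1
solve → V1=-0.6558, V2=5.570, V3=34.44
aux → i_V1=-1.338, i_V2=-0.2714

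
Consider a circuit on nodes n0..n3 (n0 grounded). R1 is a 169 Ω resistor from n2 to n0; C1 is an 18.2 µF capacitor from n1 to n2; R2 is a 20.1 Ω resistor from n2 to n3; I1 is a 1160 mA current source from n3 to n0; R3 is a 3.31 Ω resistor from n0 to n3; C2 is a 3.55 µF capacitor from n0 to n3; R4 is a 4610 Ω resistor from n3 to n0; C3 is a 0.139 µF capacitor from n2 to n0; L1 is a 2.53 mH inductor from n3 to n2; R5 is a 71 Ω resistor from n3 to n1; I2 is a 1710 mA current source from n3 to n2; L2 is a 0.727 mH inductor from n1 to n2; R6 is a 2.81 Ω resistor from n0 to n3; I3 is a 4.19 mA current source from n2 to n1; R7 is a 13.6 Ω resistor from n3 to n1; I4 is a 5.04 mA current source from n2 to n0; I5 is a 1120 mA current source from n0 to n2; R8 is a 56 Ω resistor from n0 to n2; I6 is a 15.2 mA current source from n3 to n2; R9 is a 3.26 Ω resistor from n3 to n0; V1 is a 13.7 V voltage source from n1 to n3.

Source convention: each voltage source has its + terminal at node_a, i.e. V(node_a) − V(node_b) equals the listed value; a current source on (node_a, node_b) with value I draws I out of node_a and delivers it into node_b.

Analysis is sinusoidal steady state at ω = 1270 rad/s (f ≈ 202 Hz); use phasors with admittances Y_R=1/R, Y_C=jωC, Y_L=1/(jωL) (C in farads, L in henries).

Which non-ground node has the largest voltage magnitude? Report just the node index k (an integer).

1

MNA unknowns: 3 node voltages V₁..V_3 plus 1 source current (V1)
R1: Y=0.005917+0.000j on G[2,0]
C1: Y=0.000+0.02311j on G[1,2]
R2: Y=0.04975+0.000j on G[2,3]
I1: z[3]−=1.16, z[0]+=1.16
R3: Y=0.3021+0.000j on G[0,3]
C2: Y=0.000+0.004508j on G[0,3]
R4: Y=0.0002169+0.000j on G[3,0]
C3: Y=0.000+0.0001765j on G[2,0]
L1: Y=0.000-0.3112j on G[3,2]
R5: Y=0.01408+0.000j on G[3,1]
I2: z[3]−=1.71, z[2]+=1.71
L2: Y=0.000-1.083j on G[1,2]
R6: Y=0.3559+0.000j on G[0,3]
I3: z[2]−=0.00419, z[1]+=0.00419
R7: Y=0.07353+0.000j on G[3,1]
I4: z[2]−=0.00504, z[0]+=0.00504
I5: z[0]−=1.12, z[2]+=1.12
R8: Y=0.01786+0.000j on G[0,2]
I6: z[3]−=0.0152, z[2]+=0.0152
R9: Y=0.3067+0.000j on G[3,0]
V1: row V1−V3=13.7, i_V1 at 1,3
solve → V1=13.40-0.03658j, V2=10.37+1.465j, V3=-0.3021-0.03658j
aux → i_V1=0.3954+3.210j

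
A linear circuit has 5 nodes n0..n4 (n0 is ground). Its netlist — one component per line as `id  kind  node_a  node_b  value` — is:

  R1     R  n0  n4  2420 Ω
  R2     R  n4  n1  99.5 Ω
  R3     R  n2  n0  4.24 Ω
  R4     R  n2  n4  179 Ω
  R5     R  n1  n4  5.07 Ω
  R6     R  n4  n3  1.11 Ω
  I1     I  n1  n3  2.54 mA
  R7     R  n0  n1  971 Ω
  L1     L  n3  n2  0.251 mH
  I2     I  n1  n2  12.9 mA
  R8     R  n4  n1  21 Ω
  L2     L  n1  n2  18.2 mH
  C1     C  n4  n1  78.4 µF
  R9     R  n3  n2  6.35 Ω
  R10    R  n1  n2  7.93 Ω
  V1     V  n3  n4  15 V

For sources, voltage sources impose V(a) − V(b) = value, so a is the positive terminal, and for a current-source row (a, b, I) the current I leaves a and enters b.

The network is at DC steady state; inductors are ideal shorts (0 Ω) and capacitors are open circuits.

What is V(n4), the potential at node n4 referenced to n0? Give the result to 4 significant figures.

MNA unknowns: 4 node voltages V₁..V_4 plus 3 source currents (L1, L2, V1)
R1: Y=0.0004132 on G[0,4]
R2: Y=0.01005 on G[4,1]
R3: Y=0.2358 on G[2,0]
R4: Y=0.005587 on G[2,4]
R5: Y=0.1972 on G[1,4]
R6: Y=0.9009 on G[4,3]
I1: z[1]−=0.00254, z[3]+=0.00254
R7: Y=0.001030 on G[0,1]
L1: row V3−V2=0, i_L1 at 3,2
I2: z[1]−=0.0129, z[2]+=0.0129
R8: Y=0.04762 on G[4,1]
L2: row V1−V2=0, i_L2 at 1,2
C1: Y=0.000 on G[4,1]
R9: Y=0.1575 on G[3,2]
R10: Y=0.1261 on G[1,2]
V1: row V3−V4=15, i_V1 at 3,4
solve → V1=0.02612, V2=0.02612, V3=0.02612, V4=-14.97
aux → i_L1=3.916, i_L2=-3.839, i_V1=-17.43

-14.97 V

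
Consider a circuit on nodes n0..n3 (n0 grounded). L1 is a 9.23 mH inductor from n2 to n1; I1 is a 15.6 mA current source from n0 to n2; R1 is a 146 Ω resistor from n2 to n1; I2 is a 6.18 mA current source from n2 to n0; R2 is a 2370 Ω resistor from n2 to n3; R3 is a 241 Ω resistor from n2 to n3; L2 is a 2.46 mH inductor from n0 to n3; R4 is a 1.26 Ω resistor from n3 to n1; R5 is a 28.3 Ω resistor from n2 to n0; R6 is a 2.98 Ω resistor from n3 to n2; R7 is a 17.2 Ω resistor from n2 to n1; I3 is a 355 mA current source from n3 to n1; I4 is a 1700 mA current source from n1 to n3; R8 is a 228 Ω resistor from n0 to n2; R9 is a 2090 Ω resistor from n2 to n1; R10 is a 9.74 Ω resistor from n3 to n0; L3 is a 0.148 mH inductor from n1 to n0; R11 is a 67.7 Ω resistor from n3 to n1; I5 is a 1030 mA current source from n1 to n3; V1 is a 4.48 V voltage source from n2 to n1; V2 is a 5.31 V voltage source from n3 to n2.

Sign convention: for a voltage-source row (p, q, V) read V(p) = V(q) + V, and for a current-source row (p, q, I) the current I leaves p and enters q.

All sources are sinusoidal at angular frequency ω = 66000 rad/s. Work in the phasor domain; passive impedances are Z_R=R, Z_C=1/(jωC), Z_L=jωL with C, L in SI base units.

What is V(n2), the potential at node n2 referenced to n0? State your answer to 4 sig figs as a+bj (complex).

Element admittances at ω=66000 rad/s:
  Y(L1) = 0.000-0.001642j S between n2,n1
  I1: injects 0.0156 A into n2 (from n0)
  Y(R1) = 0.006849+0.000j S between n2,n1
  I2: injects 0.00618 A into n0 (from n2)
  Y(R2) = 0.0004219+0.000j S between n2,n3
  Y(R3) = 0.004149+0.000j S between n2,n3
  Y(L2) = 0.000-0.006159j S between n0,n3
  Y(R4) = 0.7937+0.000j S between n3,n1
  Y(R5) = 0.03534+0.000j S between n2,n0
  Y(R6) = 0.3356+0.000j S between n3,n2
  Y(R7) = 0.05814+0.000j S between n2,n1
  I3: injects 0.355 A into n1 (from n3)
  I4: injects 1.7 A into n3 (from n1)
  Y(R8) = 0.004386+0.000j S between n0,n2
  Y(R9) = 0.0004785+0.000j S between n2,n1
  Y(R10) = 0.1027+0.000j S between n3,n0
  Y(L3) = 0.000-0.1024j S between n1,n0
  Y(R11) = 0.01477+0.000j S between n3,n1
  I5: injects 1.03 A into n3 (from n1)
  V1: constraint V(n2)−V(n1) = 4.48
  V2: constraint V(n3)−V(n2) = 5.31
Assemble and solve the 5×5 MNA system:
  V(n1)=-5.418-3.706j  V(n2)=-0.9377-3.706j  V(n3)=4.372-3.706j
  i(V1)=-6.212+0.5620j  i(V2)=-7.772+0.4074j

-0.9377-3.706j V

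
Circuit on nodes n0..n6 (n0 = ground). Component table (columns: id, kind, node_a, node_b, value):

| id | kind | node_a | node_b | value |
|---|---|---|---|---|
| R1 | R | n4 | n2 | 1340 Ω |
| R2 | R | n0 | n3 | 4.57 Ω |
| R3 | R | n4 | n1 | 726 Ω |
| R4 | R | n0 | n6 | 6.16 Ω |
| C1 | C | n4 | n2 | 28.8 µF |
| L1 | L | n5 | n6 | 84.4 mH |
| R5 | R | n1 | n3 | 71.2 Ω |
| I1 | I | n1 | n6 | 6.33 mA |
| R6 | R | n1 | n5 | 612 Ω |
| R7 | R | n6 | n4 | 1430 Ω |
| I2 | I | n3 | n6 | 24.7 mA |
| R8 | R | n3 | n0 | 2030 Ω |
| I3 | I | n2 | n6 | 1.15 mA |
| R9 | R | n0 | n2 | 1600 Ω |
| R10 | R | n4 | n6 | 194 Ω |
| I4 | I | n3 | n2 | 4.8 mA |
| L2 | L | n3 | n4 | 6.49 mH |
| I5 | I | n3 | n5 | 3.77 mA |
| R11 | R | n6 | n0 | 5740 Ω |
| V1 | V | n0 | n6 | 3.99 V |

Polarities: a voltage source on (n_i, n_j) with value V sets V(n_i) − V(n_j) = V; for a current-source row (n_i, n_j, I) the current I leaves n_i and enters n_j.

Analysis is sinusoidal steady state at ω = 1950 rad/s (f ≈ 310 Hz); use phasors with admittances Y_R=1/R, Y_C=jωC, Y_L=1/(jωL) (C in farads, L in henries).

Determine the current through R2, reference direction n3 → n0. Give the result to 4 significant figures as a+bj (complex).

-0.06157+0.003453j A

Element admittances at ω=1950 rad/s:
  Y(R1) = 0.0007463+0.000j S between n4,n2
  Y(R2) = 0.2188+0.000j S between n0,n3
  Y(R3) = 0.001377+0.000j S between n4,n1
  Y(R4) = 0.1623+0.000j S between n0,n6
  Y(C1) = 0.000+0.05616j S between n4,n2
  Y(L1) = 0.000-0.006076j S between n5,n6
  Y(R5) = 0.01404+0.000j S between n1,n3
  I1: injects 0.00633 A into n6 (from n1)
  Y(R6) = 0.001634+0.000j S between n1,n5
  Y(R7) = 0.0006993+0.000j S between n6,n4
  I2: injects 0.0247 A into n6 (from n3)
  Y(R8) = 0.0004926+0.000j S between n3,n0
  I3: injects 0.00115 A into n6 (from n2)
  Y(R9) = 0.0006250+0.000j S between n0,n2
  Y(R10) = 0.005155+0.000j S between n4,n6
  I4: injects 0.0048 A into n2 (from n3)
  Y(L2) = 0.000-0.07902j S between n3,n4
  I5: injects 0.00377 A into n5 (from n3)
  Y(R11) = 0.0001742+0.000j S between n6,n0
  V1: constraint V(n0)−V(n6) = 3.99
Assemble and solve the 7×7 MNA system:
  V(n1)=-0.9784+0.1238j  V(n2)=-0.3019-0.2886j  V(n3)=-0.2814+0.01578j  V(n4)=-0.3060-0.2203j  V(n5)=-3.662+1.342j  V(n6)=-3.990+0.000j
  i(V1)=-0.7103+0.003280j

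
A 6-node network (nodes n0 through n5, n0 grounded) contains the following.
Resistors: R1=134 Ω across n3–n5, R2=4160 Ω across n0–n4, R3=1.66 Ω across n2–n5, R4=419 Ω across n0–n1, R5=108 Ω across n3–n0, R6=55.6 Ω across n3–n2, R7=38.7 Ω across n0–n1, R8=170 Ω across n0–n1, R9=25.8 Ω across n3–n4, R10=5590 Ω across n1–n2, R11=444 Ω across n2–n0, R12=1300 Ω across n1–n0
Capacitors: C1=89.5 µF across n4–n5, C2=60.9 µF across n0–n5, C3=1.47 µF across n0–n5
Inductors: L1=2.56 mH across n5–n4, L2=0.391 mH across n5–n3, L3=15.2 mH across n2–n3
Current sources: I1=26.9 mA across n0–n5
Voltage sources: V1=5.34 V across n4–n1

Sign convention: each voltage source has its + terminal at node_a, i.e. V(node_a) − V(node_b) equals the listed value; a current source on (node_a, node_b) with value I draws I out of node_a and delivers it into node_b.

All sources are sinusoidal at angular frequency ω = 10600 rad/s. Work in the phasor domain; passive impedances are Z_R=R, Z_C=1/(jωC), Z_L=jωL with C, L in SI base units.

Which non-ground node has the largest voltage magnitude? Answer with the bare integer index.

Apply KCL at each of the 5 non-ground nodes and solve the resulting linear system.
Node n1: branches {R4, R7, R8, R10, R12, V1} → V_1 = -5.278-0.5208j
Node n2: branches {R3, R6, R10, R11, L3} → V_2 = 0.03211-0.3175j
Node n3: branches {R1, R5, R6, R9, L2, L3} → V_3 = 0.05223-0.3207j
Node n4: branches {C1, R2, L1, R9, V1} → V_4 = 0.06184-0.5208j
Node n5: branches {R1, C1, R3, L1, I1, L2, C2, C3} → V_5 = 0.03324-0.3183j
Source currents: i(V1)=-0.1850-0.01820j

1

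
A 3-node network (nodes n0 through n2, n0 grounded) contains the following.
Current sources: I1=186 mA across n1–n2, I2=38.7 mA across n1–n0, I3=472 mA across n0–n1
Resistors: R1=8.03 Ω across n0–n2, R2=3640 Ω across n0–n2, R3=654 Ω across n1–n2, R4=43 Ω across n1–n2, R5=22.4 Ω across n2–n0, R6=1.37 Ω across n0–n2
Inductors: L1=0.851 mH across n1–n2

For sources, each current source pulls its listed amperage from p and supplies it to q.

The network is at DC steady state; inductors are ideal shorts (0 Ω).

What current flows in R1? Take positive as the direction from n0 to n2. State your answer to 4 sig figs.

Apply KCL at each of the 2 non-ground nodes and solve the resulting linear system.
Node n1: branches {I1, I2, R3, R4, L1, I3} → V_1 = 0.4818
Node n2: branches {I1, R1, R2, R3, R4, L1, R5, R6} → V_2 = 0.4818
Source currents: i(L1)=0.2473

-0.06000 A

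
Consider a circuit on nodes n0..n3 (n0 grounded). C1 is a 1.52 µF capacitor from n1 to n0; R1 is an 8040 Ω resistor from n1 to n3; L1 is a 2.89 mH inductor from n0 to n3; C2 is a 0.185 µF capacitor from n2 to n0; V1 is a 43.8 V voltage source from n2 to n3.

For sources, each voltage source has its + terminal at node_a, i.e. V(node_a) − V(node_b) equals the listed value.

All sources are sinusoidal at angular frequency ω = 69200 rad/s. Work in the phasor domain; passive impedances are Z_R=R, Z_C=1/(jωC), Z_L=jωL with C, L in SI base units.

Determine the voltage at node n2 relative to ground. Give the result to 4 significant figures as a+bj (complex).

Apply KCL at each of the 3 non-ground nodes and solve the resulting linear system.
Node n1: branches {C1, R1} → V_1 = -0.001455+0.08496j
Node n2: branches {C2, V1} → V_2 = -28.05-1.145j
Node n3: branches {R1, L1, V1} → V_3 = -71.85-1.145j
Source currents: i(V1)=-0.01466+0.3591j

-28.05-1.145j V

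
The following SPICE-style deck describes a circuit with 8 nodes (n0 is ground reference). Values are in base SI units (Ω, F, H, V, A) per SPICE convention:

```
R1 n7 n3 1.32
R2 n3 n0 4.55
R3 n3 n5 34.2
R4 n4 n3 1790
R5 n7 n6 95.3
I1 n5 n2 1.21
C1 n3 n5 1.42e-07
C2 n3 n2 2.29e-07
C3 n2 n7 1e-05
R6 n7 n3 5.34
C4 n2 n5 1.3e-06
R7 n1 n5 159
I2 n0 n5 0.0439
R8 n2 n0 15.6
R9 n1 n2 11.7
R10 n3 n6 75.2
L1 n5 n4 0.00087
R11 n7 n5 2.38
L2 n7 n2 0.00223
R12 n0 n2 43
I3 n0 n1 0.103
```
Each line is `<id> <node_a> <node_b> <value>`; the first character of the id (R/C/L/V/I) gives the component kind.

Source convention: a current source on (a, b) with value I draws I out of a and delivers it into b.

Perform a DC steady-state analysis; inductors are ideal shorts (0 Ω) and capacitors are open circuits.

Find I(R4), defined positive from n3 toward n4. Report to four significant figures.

0.001330 A

MNA unknowns: 7 node voltages V₁..V_7 plus 2 source currents (L1, L2)
R1: Y=0.7576 on G[7,3]
R2: Y=0.2198 on G[3,0]
R3: Y=0.02924 on G[3,5]
R4: Y=0.0005587 on G[4,3]
R5: Y=0.01049 on G[7,6]
I1: z[5]−=1.21, z[2]+=1.21
C1: Y=0.000 on G[3,5]
C2: Y=0.000 on G[3,2]
C3: Y=0.000 on G[2,7]
R6: Y=0.1873 on G[7,3]
C4: Y=0.000 on G[2,5]
R7: Y=0.006289 on G[1,5]
I2: z[0]−=0.0439, z[5]+=0.0439
R8: Y=0.06410 on G[2,0]
R9: Y=0.08547 on G[1,2]
R10: Y=0.01330 on G[3,6]
L1: row V5−V4=0, i_L1 at 5,4
R11: Y=0.4202 on G[7,5]
L2: row V7−V2=0, i_L2 at 7,2
R12: Y=0.02326 on G[0,2]
I3: z[0]−=0.103, z[1]+=0.103
solve → V1=1.550, V2=0.6026, V3=0.4289, V4=-1.951, V5=-1.951, V6=0.5055, V7=0.6026
aux → i_L1=-0.001330, i_L2=-1.238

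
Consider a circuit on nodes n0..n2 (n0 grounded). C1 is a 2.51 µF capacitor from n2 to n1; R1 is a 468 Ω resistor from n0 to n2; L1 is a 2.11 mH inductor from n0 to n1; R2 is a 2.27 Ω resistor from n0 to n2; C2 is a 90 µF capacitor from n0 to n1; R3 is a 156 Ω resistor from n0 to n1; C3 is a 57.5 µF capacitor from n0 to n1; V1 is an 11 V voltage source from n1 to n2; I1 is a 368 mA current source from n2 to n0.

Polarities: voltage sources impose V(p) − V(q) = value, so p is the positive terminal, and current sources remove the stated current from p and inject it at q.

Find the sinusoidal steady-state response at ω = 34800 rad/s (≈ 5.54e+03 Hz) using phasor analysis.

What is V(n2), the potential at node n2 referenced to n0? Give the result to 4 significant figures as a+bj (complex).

MNA unknowns: 2 node voltages V₁..V_2 plus 1 source current (V1)
C1: Y=0.000+0.08735j on G[2,1]
R1: Y=0.002137+0.000j on G[0,2]
L1: Y=0.000-0.01362j on G[0,1]
R2: Y=0.4405+0.000j on G[0,2]
C2: Y=0.000+3.132j on G[0,1]
R3: Y=0.006410+0.000j on G[0,1]
C3: Y=0.000+2.001j on G[0,1]
V1: row V1−V2=11, i_V1 at 1,2
I1: z[2]−=0.368, z[0]+=0.368
solve → V1=0.07654-0.8726j, V2=-10.92-0.8726j
aux → i_V1=-4.467-1.347j

-10.92-0.8726j V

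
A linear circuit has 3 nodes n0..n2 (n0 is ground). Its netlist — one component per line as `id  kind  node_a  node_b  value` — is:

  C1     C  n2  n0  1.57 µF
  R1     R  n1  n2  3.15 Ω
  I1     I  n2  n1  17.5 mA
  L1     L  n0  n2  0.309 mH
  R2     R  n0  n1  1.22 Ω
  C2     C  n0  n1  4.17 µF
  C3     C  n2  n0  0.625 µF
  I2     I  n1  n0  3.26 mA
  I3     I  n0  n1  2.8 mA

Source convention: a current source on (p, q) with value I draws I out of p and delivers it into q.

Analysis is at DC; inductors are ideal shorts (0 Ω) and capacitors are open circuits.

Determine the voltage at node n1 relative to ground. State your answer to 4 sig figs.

0.01499 V

MNA unknowns: 2 node voltages V₁..V_2 plus 1 source current (L1)
C1: Y=0.000 on G[2,0]
R1: Y=0.3175 on G[1,2]
I1: z[2]−=0.0175, z[1]+=0.0175
L1: row V0−V2=0, i_L1 at 0,2
R2: Y=0.8197 on G[0,1]
C2: Y=0.000 on G[0,1]
C3: Y=0.000 on G[2,0]
I2: z[1]−=0.00326, z[0]+=0.00326
I3: z[0]−=0.0028, z[1]+=0.0028
solve → V1=0.01499, V2=0.000
aux → i_L1=0.01274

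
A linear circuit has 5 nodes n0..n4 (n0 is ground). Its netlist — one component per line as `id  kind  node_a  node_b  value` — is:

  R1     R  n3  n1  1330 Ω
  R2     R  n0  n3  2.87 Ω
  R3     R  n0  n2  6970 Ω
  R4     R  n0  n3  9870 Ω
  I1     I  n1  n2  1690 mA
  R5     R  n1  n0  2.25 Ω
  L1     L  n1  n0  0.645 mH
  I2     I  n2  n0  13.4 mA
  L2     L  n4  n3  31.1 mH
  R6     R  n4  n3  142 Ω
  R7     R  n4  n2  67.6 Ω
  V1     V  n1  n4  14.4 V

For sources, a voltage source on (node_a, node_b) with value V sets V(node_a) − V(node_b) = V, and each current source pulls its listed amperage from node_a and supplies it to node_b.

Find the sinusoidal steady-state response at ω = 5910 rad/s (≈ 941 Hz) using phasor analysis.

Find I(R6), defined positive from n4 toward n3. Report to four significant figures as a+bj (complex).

-0.09805-0.001858j A

Apply KCL at each of the 4 non-ground nodes and solve the resulting linear system.
Node n1: branches {R1, I1, R5, L1, V1} → V_1 = 0.1921-0.05240j
Node n2: branches {R3, I1, I2, R7} → V_2 = 98.18-0.05189j
Node n3: branches {R1, R2, R4, L2, R6} → V_3 = -0.2844+0.2114j
Node n4: branches {L2, R6, R7, V1} → V_4 = -14.21-0.05240j
Source currents: i(V1)=-1.762+0.07389j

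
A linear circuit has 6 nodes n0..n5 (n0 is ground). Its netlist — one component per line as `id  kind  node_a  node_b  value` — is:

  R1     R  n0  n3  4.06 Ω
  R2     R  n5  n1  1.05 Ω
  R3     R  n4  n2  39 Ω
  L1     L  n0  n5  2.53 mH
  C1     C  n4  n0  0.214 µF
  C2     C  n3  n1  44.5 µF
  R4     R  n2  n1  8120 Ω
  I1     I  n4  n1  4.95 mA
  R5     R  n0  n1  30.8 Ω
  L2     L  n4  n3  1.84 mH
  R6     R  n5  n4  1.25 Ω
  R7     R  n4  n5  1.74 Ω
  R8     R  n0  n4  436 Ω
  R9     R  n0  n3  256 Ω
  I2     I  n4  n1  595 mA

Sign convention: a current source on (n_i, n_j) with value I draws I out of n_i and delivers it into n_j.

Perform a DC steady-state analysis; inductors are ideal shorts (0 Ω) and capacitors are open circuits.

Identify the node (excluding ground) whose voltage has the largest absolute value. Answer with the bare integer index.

1

Apply KCL at each of the 5 non-ground nodes and solve the resulting linear system.
Node n1: branches {R2, C2, R4, I1, R5, I2} → V_1 = 0.6091
Node n2: branches {R3, R4} → V_2 = -0.3639
Node n3: branches {R1, C2, L2, R9} → V_3 = -0.3686
Node n4: branches {R3, C1, I1, L2, R6, R7, R8, I2} → V_4 = -0.3686
Node n5: branches {R2, L1, R6, R7} → V_5 = 0.000
Source currents: i(L1)=-0.07330, i(L2)=-0.09223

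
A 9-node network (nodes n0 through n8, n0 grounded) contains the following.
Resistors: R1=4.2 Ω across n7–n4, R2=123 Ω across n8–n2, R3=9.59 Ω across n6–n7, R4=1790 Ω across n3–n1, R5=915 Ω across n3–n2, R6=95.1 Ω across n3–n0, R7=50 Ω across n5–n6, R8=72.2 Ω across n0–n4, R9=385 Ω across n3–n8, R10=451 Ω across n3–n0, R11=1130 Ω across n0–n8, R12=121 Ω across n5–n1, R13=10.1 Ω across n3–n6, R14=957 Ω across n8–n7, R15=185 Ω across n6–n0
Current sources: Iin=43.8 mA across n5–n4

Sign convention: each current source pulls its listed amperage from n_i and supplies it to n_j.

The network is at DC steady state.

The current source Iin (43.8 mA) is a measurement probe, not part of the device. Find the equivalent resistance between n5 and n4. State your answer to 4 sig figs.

R_eq = 61.12 Ω

Element admittances at DC:
  Y(R1) = 0.2381 S between n7,n4
  Y(R2) = 0.008130 S between n8,n2
  Y(R3) = 0.1043 S between n6,n7
  Y(R4) = 0.0005587 S between n3,n1
  Y(R5) = 0.001093 S between n3,n2
  Y(R6) = 0.01052 S between n3,n0
  Y(R7) = 0.02000 S between n5,n6
  Y(R8) = 0.01385 S between n0,n4
  Y(R9) = 0.002597 S between n3,n8
  Y(R10) = 0.002217 S between n3,n0
  Y(R11) = 0.0008850 S between n0,n8
  Y(R12) = 0.008264 S between n5,n1
  Y(R13) = 0.09901 S between n3,n6
  Y(R14) = 0.001045 S between n8,n7
  Y(R15) = 0.005405 S between n6,n0
  Iin: injects 0.0438 A into n4 (from n5)
Assemble and solve the 8×8 MNA system:
  V(n1)=-2.238  V(n2)=-0.1287  V(n3)=-0.2197  V(n4)=0.3032  V(n5)=-2.374  V(n6)=-0.2403  V(n7)=0.1369  V(n8)=-0.1164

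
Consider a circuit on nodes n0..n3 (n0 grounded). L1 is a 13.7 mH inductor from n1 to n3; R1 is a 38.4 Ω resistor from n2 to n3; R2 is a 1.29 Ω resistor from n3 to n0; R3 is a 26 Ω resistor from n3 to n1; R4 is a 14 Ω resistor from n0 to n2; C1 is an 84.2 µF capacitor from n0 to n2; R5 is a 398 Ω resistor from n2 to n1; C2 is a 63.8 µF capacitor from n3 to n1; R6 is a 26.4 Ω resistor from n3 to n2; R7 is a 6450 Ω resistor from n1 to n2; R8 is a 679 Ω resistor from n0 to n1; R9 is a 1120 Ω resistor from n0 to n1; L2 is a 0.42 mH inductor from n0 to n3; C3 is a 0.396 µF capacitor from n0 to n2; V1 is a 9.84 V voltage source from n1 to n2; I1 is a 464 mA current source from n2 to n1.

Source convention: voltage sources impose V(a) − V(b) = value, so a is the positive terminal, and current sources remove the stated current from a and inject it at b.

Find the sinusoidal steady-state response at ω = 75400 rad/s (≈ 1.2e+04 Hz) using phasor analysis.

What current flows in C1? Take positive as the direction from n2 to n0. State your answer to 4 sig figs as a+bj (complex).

-7.128-1.905j A

Apply KCL at each of the 3 non-ground nodes and solve the resulting linear system.
Node n1: branches {L1, R3, R5, C2, R7, R8, R9, V1, I1} → V_1 = 9.540+1.123j
Node n2: branches {R1, R4, C1, R5, R6, R7, C3, V1, I1} → V_2 = -0.3000+1.123j
Node n3: branches {L1, R1, R2, R3, C2, R6, L2} → V_3 = 9.125+2.733j
Source currents: i(V1)=-7.347-1.936j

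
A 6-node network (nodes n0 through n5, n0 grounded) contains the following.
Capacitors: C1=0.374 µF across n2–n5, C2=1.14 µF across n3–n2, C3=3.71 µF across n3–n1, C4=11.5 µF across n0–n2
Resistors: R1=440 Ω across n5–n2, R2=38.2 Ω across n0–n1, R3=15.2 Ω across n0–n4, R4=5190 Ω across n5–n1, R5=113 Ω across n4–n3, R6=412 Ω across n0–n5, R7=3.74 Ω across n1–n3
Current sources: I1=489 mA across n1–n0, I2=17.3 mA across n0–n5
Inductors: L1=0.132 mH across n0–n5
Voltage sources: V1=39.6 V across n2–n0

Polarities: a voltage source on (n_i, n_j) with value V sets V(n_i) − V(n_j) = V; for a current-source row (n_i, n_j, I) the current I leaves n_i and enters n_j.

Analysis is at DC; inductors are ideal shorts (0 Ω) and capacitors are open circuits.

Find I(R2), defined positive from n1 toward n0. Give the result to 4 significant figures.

-0.3771 A

MNA unknowns: 5 node voltages V₁..V_5 plus 2 source currents (L1, V1)
C1: Y=0.000 on G[2,5]
R1: Y=0.002273 on G[5,2]
R2: Y=0.02618 on G[0,1]
R3: Y=0.06579 on G[0,4]
R4: Y=0.0001927 on G[5,1]
I1: z[1]−=0.489, z[0]+=0.489
L1: row V0−V5=0, i_L1 at 0,5
I2: z[0]−=0.0173, z[5]+=0.0173
R5: Y=0.008850 on G[4,3]
R6: Y=0.002427 on G[0,5]
C2: Y=0.000 on G[3,2]
C3: Y=0.000 on G[3,1]
C4: Y=0.000 on G[0,2]
R7: Y=0.2674 on G[1,3]
V1: row V2−V0=39.6, i_V1 at 2,0
solve → V1=-14.40, V2=39.60, V3=-14.00, V4=-1.659, V5=0.000
aux → i_L1=-0.1045, i_V1=-0.09000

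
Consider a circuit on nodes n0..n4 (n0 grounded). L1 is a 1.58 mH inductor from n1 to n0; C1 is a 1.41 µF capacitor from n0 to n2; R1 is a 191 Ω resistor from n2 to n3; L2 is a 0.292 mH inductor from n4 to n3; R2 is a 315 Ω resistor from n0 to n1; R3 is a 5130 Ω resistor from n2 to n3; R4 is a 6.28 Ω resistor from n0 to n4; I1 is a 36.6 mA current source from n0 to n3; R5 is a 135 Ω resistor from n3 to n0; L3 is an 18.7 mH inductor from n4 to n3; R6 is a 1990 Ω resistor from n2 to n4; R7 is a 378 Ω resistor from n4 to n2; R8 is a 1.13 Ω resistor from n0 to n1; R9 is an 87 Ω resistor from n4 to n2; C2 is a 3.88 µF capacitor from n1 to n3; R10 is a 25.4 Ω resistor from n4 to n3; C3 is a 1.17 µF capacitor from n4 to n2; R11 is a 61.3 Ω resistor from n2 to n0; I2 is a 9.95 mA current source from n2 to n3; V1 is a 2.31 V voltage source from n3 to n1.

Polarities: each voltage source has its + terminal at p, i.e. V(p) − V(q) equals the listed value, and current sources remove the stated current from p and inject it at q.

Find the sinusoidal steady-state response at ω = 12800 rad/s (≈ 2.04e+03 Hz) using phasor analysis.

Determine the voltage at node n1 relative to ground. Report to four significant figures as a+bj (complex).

-0.2682+0.1109j V

MNA unknowns: 4 node voltages V₁..V_4 plus 1 source current (V1)
L1: Y=0.000-0.04945j on G[1,0]
C1: Y=0.000+0.01805j on G[0,2]
R1: Y=0.005236+0.000j on G[2,3]
L2: Y=0.000-0.2676j on G[4,3]
R2: Y=0.003175+0.000j on G[0,1]
R3: Y=0.0001949+0.000j on G[2,3]
R4: Y=0.1592+0.000j on G[0,4]
I1: z[0]−=0.0366, z[3]+=0.0366
R5: Y=0.007407+0.000j on G[3,0]
L3: Y=0.000-0.004178j on G[4,3]
R6: Y=0.0005025+0.000j on G[2,4]
R7: Y=0.002646+0.000j on G[4,2]
R8: Y=0.8850+0.000j on G[0,1]
R9: Y=0.01149+0.000j on G[4,2]
C2: Y=0.000+0.04966j on G[1,3]
R10: Y=0.03937+0.000j on G[4,3]
C3: Y=0.000+0.01498j on G[4,2]
R11: Y=0.01631+0.000j on G[2,0]
I2: z[2]−=0.00995, z[3]+=0.00995
V1: row V3−V1=2.31, i_V1 at 3,1
solve → V1=-0.2682+0.1109j, V2=0.6802-0.2896j, V3=2.042+0.1109j, V4=1.494-0.7546j
aux → i_V1=-0.2327-0.002935j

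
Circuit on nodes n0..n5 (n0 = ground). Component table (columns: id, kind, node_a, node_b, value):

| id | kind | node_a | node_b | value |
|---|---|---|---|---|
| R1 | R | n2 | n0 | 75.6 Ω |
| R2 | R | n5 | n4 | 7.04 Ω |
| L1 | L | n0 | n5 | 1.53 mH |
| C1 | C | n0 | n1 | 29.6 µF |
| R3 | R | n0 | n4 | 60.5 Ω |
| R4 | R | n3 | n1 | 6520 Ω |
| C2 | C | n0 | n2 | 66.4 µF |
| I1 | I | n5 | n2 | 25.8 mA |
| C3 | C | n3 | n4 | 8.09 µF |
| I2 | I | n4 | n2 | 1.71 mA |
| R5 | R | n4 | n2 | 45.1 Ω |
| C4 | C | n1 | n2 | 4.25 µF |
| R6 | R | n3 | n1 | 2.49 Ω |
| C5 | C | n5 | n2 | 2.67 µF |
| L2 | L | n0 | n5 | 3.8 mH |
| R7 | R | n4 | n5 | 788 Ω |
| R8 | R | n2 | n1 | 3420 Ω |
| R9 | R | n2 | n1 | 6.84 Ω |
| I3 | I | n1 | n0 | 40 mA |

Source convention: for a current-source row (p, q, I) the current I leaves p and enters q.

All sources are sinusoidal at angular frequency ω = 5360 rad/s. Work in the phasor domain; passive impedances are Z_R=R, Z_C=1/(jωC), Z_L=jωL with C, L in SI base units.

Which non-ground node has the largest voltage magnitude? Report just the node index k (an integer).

Element admittances at ω=5360 rad/s:
  Y(R1) = 0.01323+0.000j S between n2,n0
  Y(R2) = 0.1420+0.000j S between n5,n4
  Y(L1) = 0.000-0.1219j S between n0,n5
  Y(C1) = 0.000+0.1587j S between n0,n1
  Y(R3) = 0.01653+0.000j S between n0,n4
  Y(R4) = 0.0001534+0.000j S between n3,n1
  Y(C2) = 0.000+0.3559j S between n0,n2
  I1: injects 0.0258 A into n2 (from n5)
  Y(C3) = 0.000+0.04336j S between n3,n4
  I2: injects 0.00171 A into n2 (from n4)
  Y(R5) = 0.02217+0.000j S between n4,n2
  Y(C4) = 0.000+0.02278j S between n1,n2
  Y(R6) = 0.4016+0.000j S between n3,n1
  Y(C5) = 0.000+0.01431j S between n5,n2
  Y(L2) = 0.000-0.04910j S between n0,n5
  Y(R7) = 0.001269+0.000j S between n4,n5
  Y(R8) = 0.0002924+0.000j S between n2,n1
  Y(R9) = 0.1462+0.000j S between n2,n1
  I3: injects 0.04 A into n0 (from n1)
Assemble and solve the 5×5 MNA system:
  V(n1)=-0.08602+0.07428j  V(n2)=0.02348-0.02478j  V(n3)=-0.06134+0.07023j  V(n4)=-0.09894-0.1585j  V(n5)=-0.04817-0.2088j

5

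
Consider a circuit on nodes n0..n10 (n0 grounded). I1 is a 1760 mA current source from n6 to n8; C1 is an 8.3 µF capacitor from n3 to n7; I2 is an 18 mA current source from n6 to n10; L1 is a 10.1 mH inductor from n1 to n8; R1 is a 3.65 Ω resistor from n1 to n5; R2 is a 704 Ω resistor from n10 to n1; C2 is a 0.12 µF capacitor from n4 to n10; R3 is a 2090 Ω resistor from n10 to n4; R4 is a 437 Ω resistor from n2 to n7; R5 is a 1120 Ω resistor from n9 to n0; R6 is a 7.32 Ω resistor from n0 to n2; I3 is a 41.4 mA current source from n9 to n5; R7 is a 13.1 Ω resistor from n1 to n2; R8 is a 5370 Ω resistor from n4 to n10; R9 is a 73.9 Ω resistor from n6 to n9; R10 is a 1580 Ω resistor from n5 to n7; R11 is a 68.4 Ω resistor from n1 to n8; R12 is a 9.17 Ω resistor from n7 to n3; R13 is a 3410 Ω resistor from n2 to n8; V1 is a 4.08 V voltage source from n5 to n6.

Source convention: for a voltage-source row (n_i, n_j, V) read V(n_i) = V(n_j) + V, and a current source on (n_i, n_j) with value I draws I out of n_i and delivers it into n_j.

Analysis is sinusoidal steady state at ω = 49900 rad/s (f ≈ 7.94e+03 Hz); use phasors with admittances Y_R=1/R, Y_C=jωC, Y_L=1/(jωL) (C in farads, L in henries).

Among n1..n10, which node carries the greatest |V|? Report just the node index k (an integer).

Element admittances at ω=49900 rad/s:
  I1: injects 1.76 A into n8 (from n6)
  Y(C1) = 0.000+0.4142j S between n3,n7
  I2: injects 0.018 A into n10 (from n6)
  Y(L1) = 0.000-0.001984j S between n1,n8
  Y(R1) = 0.2740+0.000j S between n1,n5
  Y(R2) = 0.001420+0.000j S between n10,n1
  Y(C2) = 0.000+0.005988j S between n4,n10
  Y(R3) = 0.0004785+0.000j S between n10,n4
  Y(R4) = 0.002288+0.000j S between n2,n7
  Y(R5) = 0.0008929+0.000j S between n9,n0
  Y(R6) = 0.1366+0.000j S between n0,n2
  I3: injects 0.0414 A into n5 (from n9)
  Y(R7) = 0.07634+0.000j S between n1,n2
  Y(R8) = 0.0001862+0.000j S between n4,n10
  Y(R9) = 0.01353+0.000j S between n6,n9
  Y(R10) = 0.0006329+0.000j S between n5,n7
  Y(R11) = 0.01462+0.000j S between n1,n8
  Y(R12) = 0.1091+0.000j S between n7,n3
  Y(R13) = 0.0002933+0.000j S between n2,n8
  V1: constraint V(n5)−V(n6) = 4.08
Assemble and solve the 11×11 MNA system:
  V(n1)=-0.1661-0.05770j  V(n2)=0.08425+0.0003520j  V(n3)=-1.364-0.01216j  V(n4)=12.51-0.05770j  V(n5)=-6.602-0.05742j  V(n6)=-10.68-0.05742j  V(n7)=-1.364-0.01216j  V(n8)=115.8+15.37j  V(n9)=-12.89-0.05386j  V(n10)=12.51-0.05770j
  i(V1)=1.808-4.809e-05j

8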